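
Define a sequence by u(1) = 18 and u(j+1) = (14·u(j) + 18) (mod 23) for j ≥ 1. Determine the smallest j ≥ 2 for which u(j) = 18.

Computing terms: u(1) = 18, u(2) = 17, u(3) = 3, u(4) = 14, u(5) = 7, u(6) = 1, u(7) = 9, u(8) = 6, u(9) = 10, u(10) = 20, u(11) = 22, u(12) = 4, u(13) = 5, u(14) = 19, u(15) = 8, u(16) = 15, u(17) = 21, u(18) = 13, u(19) = 16, u(20) = 12, u(21) = 2, u(22) = 0, u(23) = 18.
The sequence repeats with period 22.
The value 18 next appears (with j ≥ 2) at u(23).

23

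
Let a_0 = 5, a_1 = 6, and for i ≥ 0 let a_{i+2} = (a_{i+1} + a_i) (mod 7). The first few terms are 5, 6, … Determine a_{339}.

3

a_0 = 5; a_1 = 6; a_2 = 4; a_3 = 3; a_4 = 0; a_5 = 3; a_6 = 3; a_7 = 6; a_8 = 2; a_9 = 1; a_{10} = 3; a_{11} = 4; a_{12} = 0; a_{13} = 4; a_{14} = 4; a_{15} = 1; a_{16} = 5; a_{17} = 6.
Since (a_{16}, a_{17}) = (a_0, a_1) = (5, 6) (two consecutive terms determine the rest), the sequence is periodic with period 16.
So a_{339} = a_{0 + ((339-0) mod 16)} = a_3 = 3.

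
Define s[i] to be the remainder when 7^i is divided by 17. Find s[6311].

12

We have s[0] = 1, s[1] = 7, s[2] = 15, s[3] = 3, s[4] = 4, s[5] = 11, s[6] = 9, s[7] = 12, s[8] = 16, s[9] = 10, s[10] = 2, s[11] = 14, s[12] = 13, s[13] = 6, s[14] = 8, s[15] = 5, s[16] = 1.
The sequence repeats with period 16.
So s[6311] = s[0 + ((6311-0) mod 16)] = s[7] = 12.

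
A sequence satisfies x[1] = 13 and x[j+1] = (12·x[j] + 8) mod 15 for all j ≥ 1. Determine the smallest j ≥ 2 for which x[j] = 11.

3

x[1] = 13; x[2] = 14; x[3] = 11; x[4] = 5; x[5] = 8; x[6] = 14.
Since x[6] = x[2] = 14, the sequence is eventually periodic: after a pre-period of length 1 it cycles with period 4.
The value 11 first appears (with j ≥ 2) at x[3].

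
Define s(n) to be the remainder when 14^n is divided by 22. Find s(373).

16

Listing terms: s(0) = 1; s(1) = 14; s(2) = 20; s(3) = 16; s(4) = 4; s(5) = 12; s(6) = 14.
Since s(6) = s(1) = 14, the sequence is eventually periodic: after a pre-period of length 1 it cycles with period 5.
For n ≥ 1, s(n) depends only on (n - 1) mod 5. (373 - 1) mod 5 = 2, so s(373) = s(3) = 16.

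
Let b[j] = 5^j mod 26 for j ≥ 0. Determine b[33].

We have b[0] = 1; b[1] = 5; b[2] = 25; b[3] = 21; b[4] = 1.
The sequence repeats with period 4.
(33 - 0) mod 4 = 1, so b[33] = b[1] = 5.

5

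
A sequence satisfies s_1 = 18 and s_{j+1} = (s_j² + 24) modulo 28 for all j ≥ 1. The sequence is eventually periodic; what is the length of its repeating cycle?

Listing terms: s_1 = 18,  s_2 = 12,  s_3 = 0,  s_4 = 24,  s_5 = 12.
Since s_5 = s_2 = 12, the sequence is eventually periodic: after a pre-period of length 1 it cycles with period 3.

3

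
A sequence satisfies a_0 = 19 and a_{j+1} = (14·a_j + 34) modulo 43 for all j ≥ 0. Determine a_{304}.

27

a_0 = 19; a_1 = 42; a_2 = 20; a_3 = 13; a_4 = 1; a_5 = 5; a_6 = 18; a_7 = 28; a_8 = 39; a_9 = 21; a_{10} = 27; a_{11} = 25; a_{12} = 40; a_{13} = 35; a_{14} = 8; a_{15} = 17; a_{16} = 14; a_{17} = 15; a_{18} = 29; a_{19} = 10; a_{20} = 2; a_{21} = 19.
Since a_{21} = a_0 = 19, the sequence is periodic with period 21.
(304 - 0) mod 21 = 10, so a_{304} = a_{10} = 27.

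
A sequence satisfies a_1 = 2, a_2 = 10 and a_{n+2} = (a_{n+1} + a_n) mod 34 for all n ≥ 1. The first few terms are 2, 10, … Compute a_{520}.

Computing terms: a_1 = 2; a_2 = 10; a_3 = 12; a_4 = 22; a_5 = 0; a_6 = 22; a_7 = 22; a_8 = 10; a_9 = 32; a_{10} = 8; a_{11} = 6; a_{12} = 14; a_{13} = 20; a_{14} = 0; a_{15} = 20; a_{16} = 20; a_{17} = 6; a_{18} = 26; a_{19} = 32; a_{20} = 24; a_{21} = 22; a_{22} = 12; a_{23} = 0; a_{24} = 12; a_{25} = 12; a_{26} = 24; a_{27} = 2; a_{28} = 26; a_{29} = 28; a_{30} = 20; a_{31} = 14; a_{32} = 0; a_{33} = 14; a_{34} = 14; a_{35} = 28; a_{36} = 8; a_{37} = 2; a_{38} = 10.
The sequence repeats with period 36.
So a_{520} = a_{1 + ((520-1) mod 36)} = a_{16} = 20.

20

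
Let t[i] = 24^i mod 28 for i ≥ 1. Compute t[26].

16

We have t[1] = 24; t[2] = 16; t[3] = 20; t[4] = 4; t[5] = 12; t[6] = 8; t[7] = 24.
The sequence repeats with period 6.
So t[26] = t[1 + ((26-1) mod 6)] = t[2] = 16.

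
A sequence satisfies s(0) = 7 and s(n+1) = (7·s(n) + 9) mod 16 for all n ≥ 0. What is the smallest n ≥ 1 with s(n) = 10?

1

Listing terms: s(0) = 7, s(1) = 10, s(2) = 15, s(3) = 2, s(4) = 7.
Since s(4) = s(0) = 7, the sequence is periodic with period 4.
The value 10 first appears (with n ≥ 1) at s(1).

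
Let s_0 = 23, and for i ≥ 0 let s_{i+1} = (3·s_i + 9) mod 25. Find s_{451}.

We have s_0 = 23,  s_1 = 3,  s_2 = 18,  s_3 = 13,  s_4 = 23.
The sequence repeats with period 4.
(451 - 0) mod 4 = 3, so s_{451} = s_3 = 13.

13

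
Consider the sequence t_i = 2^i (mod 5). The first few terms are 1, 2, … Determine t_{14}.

4

t_0 = 1; t_1 = 2; t_2 = 4; t_3 = 3; t_4 = 1.
The sequence repeats with period 4.
(14 - 0) mod 4 = 2, so t_{14} = t_2 = 4.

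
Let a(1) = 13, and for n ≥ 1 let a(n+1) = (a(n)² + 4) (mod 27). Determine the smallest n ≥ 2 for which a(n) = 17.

We have a(1) = 13,  a(2) = 11,  a(3) = 17,  a(4) = 23,  a(5) = 20,  a(6) = 26,  a(7) = 5,  a(8) = 2,  a(9) = 8,  a(10) = 14,  a(11) = 11.
Since a(11) = a(2) = 11, the sequence is eventually periodic: after a pre-period of length 1 it cycles with period 9.
The value 17 first appears (with n ≥ 2) at a(3).

3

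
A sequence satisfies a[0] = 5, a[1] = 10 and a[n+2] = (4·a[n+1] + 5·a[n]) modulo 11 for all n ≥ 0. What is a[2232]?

10

We have a[0] = 5; a[1] = 10; a[2] = 10; a[3] = 2; a[4] = 3; a[5] = 0; a[6] = 4; a[7] = 5; a[8] = 7; a[9] = 9; a[10] = 5; a[11] = 10.
Since (a[10], a[11]) = (a[0], a[1]) = (5, 10) (two consecutive terms determine the rest), the sequence is periodic with period 10.
So a[2232] = a[0 + ((2232-0) mod 10)] = a[2] = 10.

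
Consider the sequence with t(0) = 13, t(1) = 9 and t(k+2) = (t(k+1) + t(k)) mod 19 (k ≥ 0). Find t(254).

3

Listing terms: t(0) = 13,  t(1) = 9,  t(2) = 3,  t(3) = 12,  t(4) = 15,  t(5) = 8,  t(6) = 4,  t(7) = 12,  t(8) = 16,  t(9) = 9,  t(10) = 6,  t(11) = 15,  t(12) = 2,  t(13) = 17,  t(14) = 0,  t(15) = 17,  t(16) = 17,  t(17) = 15,  t(18) = 13,  t(19) = 9.
The sequence repeats with period 18.
So t(254) = t(0 + ((254-0) mod 18)) = t(2) = 3.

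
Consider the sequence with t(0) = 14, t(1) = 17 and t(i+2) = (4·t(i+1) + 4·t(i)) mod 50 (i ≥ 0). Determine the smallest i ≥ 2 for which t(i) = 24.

2

Listing terms: t(0) = 14,  t(1) = 17,  t(2) = 24,  t(3) = 14,  t(4) = 2,  t(5) = 14,  t(6) = 14,  t(7) = 12,  t(8) = 4,  t(9) = 14,  t(10) = 22,  t(11) = 44,  t(12) = 14,  t(13) = 32,  t(14) = 34,  t(15) = 14,  t(16) = 42,  t(17) = 24,  t(18) = 14.
Since (t(17), t(18)) = (t(2), t(3)) = (24, 14) (two consecutive terms determine the rest), the sequence is eventually periodic: after a pre-period of length 2 it cycles with period 15.
The value 24 first appears (with i ≥ 2) at t(2).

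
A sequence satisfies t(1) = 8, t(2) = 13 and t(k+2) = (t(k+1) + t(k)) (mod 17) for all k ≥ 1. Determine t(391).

0

t(1) = 8, t(2) = 13, t(3) = 4, t(4) = 0, t(5) = 4, t(6) = 4, t(7) = 8, t(8) = 12, t(9) = 3, t(10) = 15, t(11) = 1, t(12) = 16, t(13) = 0, t(14) = 16, t(15) = 16, t(16) = 15, t(17) = 14, t(18) = 12, t(19) = 9, t(20) = 4, t(21) = 13, t(22) = 0, t(23) = 13, t(24) = 13, t(25) = 9, t(26) = 5, t(27) = 14, t(28) = 2, t(29) = 16, t(30) = 1, t(31) = 0, t(32) = 1, t(33) = 1, t(34) = 2, t(35) = 3, t(36) = 5, t(37) = 8, t(38) = 13.
Since (t(37), t(38)) = (t(1), t(2)) = (8, 13) (two consecutive terms determine the rest), the sequence is periodic with period 36.
(391 - 1) mod 36 = 30, so t(391) = t(31) = 0.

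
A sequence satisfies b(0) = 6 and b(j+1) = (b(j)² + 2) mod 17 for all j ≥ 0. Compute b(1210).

Listing terms: b(0) = 6,  b(1) = 4,  b(2) = 1,  b(3) = 3,  b(4) = 11,  b(5) = 4.
Since b(5) = b(1) = 4, the sequence is eventually periodic: after a pre-period of length 1 it cycles with period 4.
For j ≥ 1, b(j) depends only on (j - 1) mod 4. (1210 - 1) mod 4 = 1, so b(1210) = b(2) = 1.

1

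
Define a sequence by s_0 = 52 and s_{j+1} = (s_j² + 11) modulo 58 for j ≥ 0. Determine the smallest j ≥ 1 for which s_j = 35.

Listing terms: s_0 = 52, s_1 = 47, s_2 = 16, s_3 = 35, s_4 = 18, s_5 = 45, s_6 = 6, s_7 = 47.
Since s_7 = s_1 = 47, the sequence is eventually periodic: after a pre-period of length 1 it cycles with period 6.
The value 35 first appears (with j ≥ 1) at s_3.

3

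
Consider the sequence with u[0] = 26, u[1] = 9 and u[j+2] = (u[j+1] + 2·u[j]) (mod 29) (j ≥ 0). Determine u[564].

27

Computing terms: u[0] = 26; u[1] = 9; u[2] = 3; u[3] = 21; u[4] = 27; u[5] = 11; u[6] = 7; u[7] = 0; u[8] = 14; u[9] = 14; u[10] = 13; u[11] = 12; u[12] = 9; u[13] = 4; u[14] = 22; u[15] = 1; u[16] = 16; u[17] = 18; u[18] = 21; u[19] = 28; u[20] = 12; u[21] = 10; u[22] = 5; u[23] = 25; u[24] = 6; u[25] = 27; u[26] = 10; u[27] = 6; u[28] = 26; u[29] = 9.
The sequence repeats with period 28.
So u[564] = u[0 + ((564-0) mod 28)] = u[4] = 27.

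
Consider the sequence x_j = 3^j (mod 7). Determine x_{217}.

x_1 = 3, x_2 = 2, x_3 = 6, x_4 = 4, x_5 = 5, x_6 = 1, x_7 = 3.
The sequence repeats with period 6.
(217 - 1) mod 6 = 0, so x_{217} = x_1 = 3.

3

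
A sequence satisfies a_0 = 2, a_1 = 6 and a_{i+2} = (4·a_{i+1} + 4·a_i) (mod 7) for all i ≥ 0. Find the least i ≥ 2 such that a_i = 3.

a_0 = 2, a_1 = 6, a_2 = 4, a_3 = 5, a_4 = 1, a_5 = 3, a_6 = 2, a_7 = 6.
Since (a_6, a_7) = (a_0, a_1) = (2, 6) (two consecutive terms determine the rest), the sequence is periodic with period 6.
The value 3 first appears (with i ≥ 2) at a_5.

5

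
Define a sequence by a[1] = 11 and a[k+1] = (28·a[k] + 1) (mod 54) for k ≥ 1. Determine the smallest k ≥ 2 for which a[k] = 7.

24

a[1] = 11; a[2] = 39; a[3] = 13; a[4] = 41; a[5] = 15; a[6] = 43; a[7] = 17; a[8] = 45; a[9] = 19; a[10] = 47; a[11] = 21; a[12] = 49; a[13] = 23; a[14] = 51; a[15] = 25; a[16] = 53; a[17] = 27; a[18] = 1; a[19] = 29; a[20] = 3; a[21] = 31; a[22] = 5; a[23] = 33; a[24] = 7; a[25] = 35; a[26] = 9; a[27] = 37; a[28] = 11.
Since a[28] = a[1] = 11, the sequence is periodic with period 27.
The value 7 first appears (with k ≥ 2) at a[24].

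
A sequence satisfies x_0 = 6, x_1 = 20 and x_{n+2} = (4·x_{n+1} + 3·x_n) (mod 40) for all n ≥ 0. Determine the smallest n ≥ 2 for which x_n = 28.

We have x_0 = 6,  x_1 = 20,  x_2 = 18,  x_3 = 12,  x_4 = 22,  x_5 = 4,  x_6 = 2,  x_7 = 20,  x_8 = 6,  x_9 = 4,  x_{10} = 34,  x_{11} = 28,  x_{12} = 14,  x_{13} = 20,  x_{14} = 2,  x_{15} = 28,  x_{16} = 38,  x_{17} = 36,  x_{18} = 18,  x_{19} = 20,  x_{20} = 14,  x_{21} = 36,  x_{22} = 26,  x_{23} = 12,  x_{24} = 6,  x_{25} = 20.
The sequence repeats with period 24.
The value 28 first appears (with n ≥ 2) at x_{11}.

11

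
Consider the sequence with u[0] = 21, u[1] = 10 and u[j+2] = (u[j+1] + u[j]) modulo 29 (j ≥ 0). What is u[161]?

Listing terms: u[0] = 21, u[1] = 10, u[2] = 2, u[3] = 12, u[4] = 14, u[5] = 26, u[6] = 11, u[7] = 8, u[8] = 19, u[9] = 27, u[10] = 17, u[11] = 15, u[12] = 3, u[13] = 18, u[14] = 21, u[15] = 10.
Since (u[14], u[15]) = (u[0], u[1]) = (21, 10) (two consecutive terms determine the rest), the sequence is periodic with period 14.
(161 - 0) mod 14 = 7, so u[161] = u[7] = 8.

8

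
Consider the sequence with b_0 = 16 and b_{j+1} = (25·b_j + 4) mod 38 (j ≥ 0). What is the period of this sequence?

Computing terms: b_0 = 16; b_1 = 24; b_2 = 34; b_3 = 18; b_4 = 36; b_5 = 30; b_6 = 32; b_7 = 6; b_8 = 2; b_9 = 16.
The sequence repeats with period 9.

9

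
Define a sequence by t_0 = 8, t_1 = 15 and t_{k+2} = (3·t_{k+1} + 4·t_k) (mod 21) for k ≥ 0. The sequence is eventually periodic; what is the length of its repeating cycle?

Computing terms: t_0 = 8,  t_1 = 15,  t_2 = 14,  t_3 = 18,  t_4 = 5,  t_5 = 3,  t_6 = 8,  t_7 = 15.
The sequence repeats with period 6.

6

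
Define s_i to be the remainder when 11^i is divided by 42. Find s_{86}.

Listing terms: s_0 = 1; s_1 = 11; s_2 = 37; s_3 = 29; s_4 = 25; s_5 = 23; s_6 = 1.
Since s_6 = s_0 = 1, the sequence is periodic with period 6.
So s_{86} = s_{0 + ((86-0) mod 6)} = s_2 = 37.

37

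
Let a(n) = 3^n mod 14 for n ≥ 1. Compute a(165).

13

We have a(1) = 3,  a(2) = 9,  a(3) = 13,  a(4) = 11,  a(5) = 5,  a(6) = 1,  a(7) = 3.
Since a(7) = a(1) = 3, the sequence is periodic with period 6.
So a(165) = a(1 + ((165-1) mod 6)) = a(3) = 13.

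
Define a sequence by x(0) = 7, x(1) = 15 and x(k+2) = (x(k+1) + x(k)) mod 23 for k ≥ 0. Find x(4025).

2

Computing terms: x(0) = 7; x(1) = 15; x(2) = 22; x(3) = 14; x(4) = 13; x(5) = 4; x(6) = 17; x(7) = 21; x(8) = 15; x(9) = 13; x(10) = 5; x(11) = 18; x(12) = 0; x(13) = 18; x(14) = 18; x(15) = 13; x(16) = 8; x(17) = 21; x(18) = 6; x(19) = 4; x(20) = 10; x(21) = 14; x(22) = 1; x(23) = 15; x(24) = 16; x(25) = 8; x(26) = 1; x(27) = 9; x(28) = 10; x(29) = 19; x(30) = 6; x(31) = 2; x(32) = 8; x(33) = 10; x(34) = 18; x(35) = 5; x(36) = 0; x(37) = 5; x(38) = 5; x(39) = 10; x(40) = 15; x(41) = 2; x(42) = 17; x(43) = 19; x(44) = 13; x(45) = 9; x(46) = 22; x(47) = 8; x(48) = 7; x(49) = 15.
Since (x(48), x(49)) = (x(0), x(1)) = (7, 15) (two consecutive terms determine the rest), the sequence is periodic with period 48.
(4025 - 0) mod 48 = 41, so x(4025) = x(41) = 2.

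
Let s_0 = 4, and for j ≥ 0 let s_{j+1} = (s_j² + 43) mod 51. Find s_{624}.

Computing terms: s_0 = 4, s_1 = 8, s_2 = 5, s_3 = 17, s_4 = 26, s_5 = 5.
Since s_5 = s_2 = 5, the sequence is eventually periodic: after a pre-period of length 2 it cycles with period 3.
For j ≥ 2, s_j depends only on (j - 2) mod 3. (624 - 2) mod 3 = 1, so s_{624} = s_3 = 17.

17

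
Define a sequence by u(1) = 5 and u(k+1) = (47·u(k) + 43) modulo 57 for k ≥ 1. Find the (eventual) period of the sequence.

9

Listing terms: u(1) = 5,  u(2) = 50,  u(3) = 56,  u(4) = 53,  u(5) = 26,  u(6) = 11,  u(7) = 47,  u(8) = 29,  u(9) = 38,  u(10) = 5.
Since u(10) = u(1) = 5, the sequence is periodic with period 9.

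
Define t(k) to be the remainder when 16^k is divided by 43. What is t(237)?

Listing terms: t(0) = 1; t(1) = 16; t(2) = 41; t(3) = 11; t(4) = 4; t(5) = 21; t(6) = 35; t(7) = 1.
Since t(7) = t(0) = 1, the sequence is periodic with period 7.
So t(237) = t(0 + ((237-0) mod 7)) = t(6) = 35.

35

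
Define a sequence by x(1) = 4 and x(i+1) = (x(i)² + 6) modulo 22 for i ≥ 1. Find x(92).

Listing terms: x(1) = 4; x(2) = 0; x(3) = 6; x(4) = 20; x(5) = 10; x(6) = 18; x(7) = 0.
Since x(7) = x(2) = 0, the sequence is eventually periodic: after a pre-period of length 1 it cycles with period 5.
For i ≥ 2, x(i) depends only on (i - 2) mod 5. (92 - 2) mod 5 = 0, so x(92) = x(2) = 0.

0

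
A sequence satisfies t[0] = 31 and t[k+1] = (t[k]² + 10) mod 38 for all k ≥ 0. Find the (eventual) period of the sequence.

7

t[0] = 31,  t[1] = 21,  t[2] = 33,  t[3] = 35,  t[4] = 19,  t[5] = 29,  t[6] = 15,  t[7] = 7,  t[8] = 21.
Since t[8] = t[1] = 21, the sequence is eventually periodic: after a pre-period of length 1 it cycles with period 7.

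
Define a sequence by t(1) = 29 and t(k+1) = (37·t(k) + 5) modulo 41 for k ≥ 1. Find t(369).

13

Computing terms: t(1) = 29, t(2) = 12, t(3) = 39, t(4) = 13, t(5) = 35, t(6) = 29.
The sequence repeats with period 5.
So t(369) = t(1 + ((369-1) mod 5)) = t(4) = 13.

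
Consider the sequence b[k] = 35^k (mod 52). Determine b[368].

29

Computing terms: b[1] = 35, b[2] = 29, b[3] = 27, b[4] = 9, b[5] = 3, b[6] = 1, b[7] = 35.
Since b[7] = b[1] = 35, the sequence is periodic with period 6.
(368 - 1) mod 6 = 1, so b[368] = b[2] = 29.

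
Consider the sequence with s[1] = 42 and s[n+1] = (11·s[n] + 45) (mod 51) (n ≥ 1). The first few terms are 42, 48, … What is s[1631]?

6

Listing terms: s[1] = 42; s[2] = 48; s[3] = 12; s[4] = 24; s[5] = 3; s[6] = 27; s[7] = 36; s[8] = 33; s[9] = 0; s[10] = 45; s[11] = 30; s[12] = 18; s[13] = 39; s[14] = 15; s[15] = 6; s[16] = 9; s[17] = 42.
Since s[17] = s[1] = 42, the sequence is periodic with period 16.
So s[1631] = s[1 + ((1631-1) mod 16)] = s[15] = 6.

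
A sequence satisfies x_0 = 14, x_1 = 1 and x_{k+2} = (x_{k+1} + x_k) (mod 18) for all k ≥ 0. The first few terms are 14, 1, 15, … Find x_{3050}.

We have x_0 = 14; x_1 = 1; x_2 = 15; x_3 = 16; x_4 = 13; x_5 = 11; x_6 = 6; x_7 = 17; x_8 = 5; x_9 = 4; x_{10} = 9; x_{11} = 13; x_{12} = 4; x_{13} = 17; x_{14} = 3; x_{15} = 2; x_{16} = 5; x_{17} = 7; x_{18} = 12; x_{19} = 1; x_{20} = 13; x_{21} = 14; x_{22} = 9; x_{23} = 5; x_{24} = 14; x_{25} = 1.
The sequence repeats with period 24.
(3050 - 0) mod 24 = 2, so x_{3050} = x_2 = 15.

15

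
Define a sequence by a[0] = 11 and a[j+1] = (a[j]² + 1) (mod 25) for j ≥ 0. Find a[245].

Computing terms: a[0] = 11; a[1] = 22; a[2] = 10; a[3] = 1; a[4] = 2; a[5] = 5; a[6] = 1.
Since a[6] = a[3] = 1, the sequence is eventually periodic: after a pre-period of length 3 it cycles with period 3.
For j ≥ 3, a[j] depends only on (j - 3) mod 3. (245 - 3) mod 3 = 2, so a[245] = a[5] = 5.

5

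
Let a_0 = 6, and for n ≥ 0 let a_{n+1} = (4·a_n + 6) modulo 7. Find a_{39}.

6

Listing terms: a_0 = 6,  a_1 = 2,  a_2 = 0,  a_3 = 6.
The sequence repeats with period 3.
(39 - 0) mod 3 = 0, so a_{39} = a_0 = 6.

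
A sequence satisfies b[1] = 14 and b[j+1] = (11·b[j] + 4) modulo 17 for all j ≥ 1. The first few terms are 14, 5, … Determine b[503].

Computing terms: b[1] = 14,  b[2] = 5,  b[3] = 8,  b[4] = 7,  b[5] = 13,  b[6] = 11,  b[7] = 6,  b[8] = 2,  b[9] = 9,  b[10] = 1,  b[11] = 15,  b[12] = 16,  b[13] = 10,  b[14] = 12,  b[15] = 0,  b[16] = 4,  b[17] = 14.
Since b[17] = b[1] = 14, the sequence is periodic with period 16.
(503 - 1) mod 16 = 6, so b[503] = b[7] = 6.

6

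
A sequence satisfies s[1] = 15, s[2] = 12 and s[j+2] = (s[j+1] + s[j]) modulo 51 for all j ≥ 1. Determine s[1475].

s[1] = 15,  s[2] = 12,  s[3] = 27,  s[4] = 39,  s[5] = 15,  s[6] = 3,  s[7] = 18,  s[8] = 21,  s[9] = 39,  s[10] = 9,  s[11] = 48,  s[12] = 6,  s[13] = 3,  s[14] = 9,  s[15] = 12,  s[16] = 21,  s[17] = 33,  s[18] = 3,  s[19] = 36,  s[20] = 39,  s[21] = 24,  s[22] = 12,  s[23] = 36,  s[24] = 48,  s[25] = 33,  s[26] = 30,  s[27] = 12,  s[28] = 42,  s[29] = 3,  s[30] = 45,  s[31] = 48,  s[32] = 42,  s[33] = 39,  s[34] = 30,  s[35] = 18,  s[36] = 48,  s[37] = 15,  s[38] = 12.
Since (s[37], s[38]) = (s[1], s[2]) = (15, 12) (two consecutive terms determine the rest), the sequence is periodic with period 36.
So s[1475] = s[1 + ((1475-1) mod 36)] = s[35] = 18.

18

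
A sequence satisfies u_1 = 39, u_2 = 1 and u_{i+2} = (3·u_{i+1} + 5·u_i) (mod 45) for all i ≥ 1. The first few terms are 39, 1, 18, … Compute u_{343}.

Listing terms: u_1 = 39,  u_2 = 1,  u_3 = 18,  u_4 = 14,  u_5 = 42,  u_6 = 16,  u_7 = 33,  u_8 = 44,  u_9 = 27,  u_{10} = 31,  u_{11} = 3,  u_{12} = 29,  u_{13} = 12,  u_{14} = 1,  u_{15} = 18.
Since (u_{14}, u_{15}) = (u_2, u_3) = (1, 18) (two consecutive terms determine the rest), the sequence is eventually periodic: after a pre-period of length 1 it cycles with period 12.
For i ≥ 2, u_i depends only on (i - 2) mod 12. (343 - 2) mod 12 = 5, so u_{343} = u_7 = 33.

33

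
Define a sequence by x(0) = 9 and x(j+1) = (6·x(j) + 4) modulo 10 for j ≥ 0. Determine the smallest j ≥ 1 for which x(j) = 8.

1

We have x(0) = 9, x(1) = 8, x(2) = 2, x(3) = 6, x(4) = 0, x(5) = 4, x(6) = 8.
Since x(6) = x(1) = 8, the sequence is eventually periodic: after a pre-period of length 1 it cycles with period 5.
The value 8 first appears (with j ≥ 1) at x(1).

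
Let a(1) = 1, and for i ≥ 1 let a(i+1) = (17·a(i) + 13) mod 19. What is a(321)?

Listing terms: a(1) = 1,  a(2) = 11,  a(3) = 10,  a(4) = 12,  a(5) = 8,  a(6) = 16,  a(7) = 0,  a(8) = 13,  a(9) = 6,  a(10) = 1.
The sequence repeats with period 9.
(321 - 1) mod 9 = 5, so a(321) = a(6) = 16.

16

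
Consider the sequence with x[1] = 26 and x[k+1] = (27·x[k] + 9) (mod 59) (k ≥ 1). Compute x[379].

Listing terms: x[1] = 26,  x[2] = 3,  x[3] = 31,  x[4] = 20,  x[5] = 18,  x[6] = 23,  x[7] = 40,  x[8] = 27,  x[9] = 30,  x[10] = 52,  x[11] = 56,  x[12] = 46,  x[13] = 12,  x[14] = 38,  x[15] = 32,  x[16] = 47,  x[17] = 39,  x[18] = 0,  x[19] = 9,  x[20] = 16,  x[21] = 28,  x[22] = 57,  x[23] = 14,  x[24] = 33,  x[25] = 15,  x[26] = 1,  x[27] = 36,  x[28] = 37,  x[29] = 5,  x[30] = 26.
The sequence repeats with period 29.
So x[379] = x[1 + ((379-1) mod 29)] = x[2] = 3.

3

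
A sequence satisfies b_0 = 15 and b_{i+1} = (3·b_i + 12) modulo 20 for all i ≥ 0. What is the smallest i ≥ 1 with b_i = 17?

1

We have b_0 = 15, b_1 = 17, b_2 = 3, b_3 = 1, b_4 = 15.
The sequence repeats with period 4.
The value 17 first appears (with i ≥ 1) at b_1.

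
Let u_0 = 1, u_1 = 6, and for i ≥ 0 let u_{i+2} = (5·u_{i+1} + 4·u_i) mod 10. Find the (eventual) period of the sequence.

4

Computing terms: u_0 = 1; u_1 = 6; u_2 = 4; u_3 = 4; u_4 = 6; u_5 = 6; u_6 = 4.
Since (u_5, u_6) = (u_1, u_2) = (6, 4) (two consecutive terms determine the rest), the sequence is eventually periodic: after a pre-period of length 1 it cycles with period 4.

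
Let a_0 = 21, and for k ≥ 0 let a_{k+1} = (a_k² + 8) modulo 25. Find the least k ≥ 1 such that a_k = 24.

1

Listing terms: a_0 = 21,  a_1 = 24,  a_2 = 9,  a_3 = 14,  a_4 = 4,  a_5 = 24.
Since a_5 = a_1 = 24, the sequence is eventually periodic: after a pre-period of length 1 it cycles with period 4.
The value 24 first appears (with k ≥ 1) at a_1.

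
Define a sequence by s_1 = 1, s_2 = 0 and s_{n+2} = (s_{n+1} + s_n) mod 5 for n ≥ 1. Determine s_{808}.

Listing terms: s_1 = 1, s_2 = 0, s_3 = 1, s_4 = 1, s_5 = 2, s_6 = 3, s_7 = 0, s_8 = 3, s_9 = 3, s_{10} = 1, s_{11} = 4, s_{12} = 0, s_{13} = 4, s_{14} = 4, s_{15} = 3, s_{16} = 2, s_{17} = 0, s_{18} = 2, s_{19} = 2, s_{20} = 4, s_{21} = 1, s_{22} = 0.
The sequence repeats with period 20.
(808 - 1) mod 20 = 7, so s_{808} = s_8 = 3.

3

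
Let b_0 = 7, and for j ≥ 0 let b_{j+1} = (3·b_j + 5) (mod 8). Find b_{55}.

6

b_0 = 7, b_1 = 2, b_2 = 3, b_3 = 6, b_4 = 7.
Since b_4 = b_0 = 7, the sequence is periodic with period 4.
So b_{55} = b_{0 + ((55-0) mod 4)} = b_3 = 6.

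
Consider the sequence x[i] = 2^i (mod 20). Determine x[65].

We have x[1] = 2,  x[2] = 4,  x[3] = 8,  x[4] = 16,  x[5] = 12,  x[6] = 4.
Since x[6] = x[2] = 4, the sequence is eventually periodic: after a pre-period of length 1 it cycles with period 4.
For i ≥ 2, x[i] depends only on (i - 2) mod 4. (65 - 2) mod 4 = 3, so x[65] = x[5] = 12.

12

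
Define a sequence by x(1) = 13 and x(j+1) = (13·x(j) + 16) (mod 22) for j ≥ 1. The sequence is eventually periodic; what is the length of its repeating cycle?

Listing terms: x(1) = 13,  x(2) = 9,  x(3) = 1,  x(4) = 7,  x(5) = 19,  x(6) = 21,  x(7) = 3,  x(8) = 11,  x(9) = 5,  x(10) = 15,  x(11) = 13.
The sequence repeats with period 10.

10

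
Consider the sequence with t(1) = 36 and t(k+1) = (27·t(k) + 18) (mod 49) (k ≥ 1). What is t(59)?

t(1) = 36; t(2) = 10; t(3) = 43; t(4) = 3; t(5) = 1; t(6) = 45; t(7) = 8; t(8) = 38; t(9) = 15; t(10) = 31; t(11) = 22; t(12) = 24; t(13) = 29; t(14) = 17; t(15) = 36.
Since t(15) = t(1) = 36, the sequence is periodic with period 14.
So t(59) = t(1 + ((59-1) mod 14)) = t(3) = 43.

43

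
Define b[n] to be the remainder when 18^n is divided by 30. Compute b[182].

24

We have b[0] = 1,  b[1] = 18,  b[2] = 24,  b[3] = 12,  b[4] = 6,  b[5] = 18.
Since b[5] = b[1] = 18, the sequence is eventually periodic: after a pre-period of length 1 it cycles with period 4.
For n ≥ 1, b[n] depends only on (n - 1) mod 4. (182 - 1) mod 4 = 1, so b[182] = b[2] = 24.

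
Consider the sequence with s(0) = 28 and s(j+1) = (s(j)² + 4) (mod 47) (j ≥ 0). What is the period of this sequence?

s(0) = 28,  s(1) = 36,  s(2) = 31,  s(3) = 25,  s(4) = 18,  s(5) = 46,  s(6) = 5,  s(7) = 29,  s(8) = 46.
Since s(8) = s(5) = 46, the sequence is eventually periodic: after a pre-period of length 5 it cycles with period 3.

3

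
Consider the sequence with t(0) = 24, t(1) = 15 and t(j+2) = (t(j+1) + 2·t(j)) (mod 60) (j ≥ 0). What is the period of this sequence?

We have t(0) = 24, t(1) = 15, t(2) = 3, t(3) = 33, t(4) = 39, t(5) = 45, t(6) = 3, t(7) = 33.
Since (t(6), t(7)) = (t(2), t(3)) = (3, 33) (two consecutive terms determine the rest), the sequence is eventually periodic: after a pre-period of length 2 it cycles with period 4.

4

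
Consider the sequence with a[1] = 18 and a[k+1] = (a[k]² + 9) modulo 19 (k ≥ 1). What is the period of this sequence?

a[1] = 18, a[2] = 10, a[3] = 14, a[4] = 15, a[5] = 6, a[6] = 7, a[7] = 1, a[8] = 10.
Since a[8] = a[2] = 10, the sequence is eventually periodic: after a pre-period of length 1 it cycles with period 6.

6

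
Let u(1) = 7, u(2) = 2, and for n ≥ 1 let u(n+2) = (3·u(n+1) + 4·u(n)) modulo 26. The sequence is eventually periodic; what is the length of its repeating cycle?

6

Listing terms: u(1) = 7,  u(2) = 2,  u(3) = 8,  u(4) = 6,  u(5) = 24,  u(6) = 18,  u(7) = 20,  u(8) = 2,  u(9) = 8.
Since (u(8), u(9)) = (u(2), u(3)) = (2, 8) (two consecutive terms determine the rest), the sequence is eventually periodic: after a pre-period of length 1 it cycles with period 6.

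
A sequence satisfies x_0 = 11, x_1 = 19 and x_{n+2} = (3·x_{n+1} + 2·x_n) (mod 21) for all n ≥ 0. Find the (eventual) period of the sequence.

We have x_0 = 11,  x_1 = 19,  x_2 = 16,  x_3 = 2,  x_4 = 17,  x_5 = 13,  x_6 = 10,  x_7 = 14,  x_8 = 20,  x_9 = 4,  x_{10} = 10,  x_{11} = 17,  x_{12} = 8,  x_{13} = 16,  x_{14} = 1,  x_{15} = 14,  x_{16} = 2,  x_{17} = 13,  x_{18} = 1,  x_{19} = 8,  x_{20} = 5,  x_{21} = 10,  x_{22} = 19,  x_{23} = 14,  x_{24} = 17,  x_{25} = 16,  x_{26} = 19,  x_{27} = 5,  x_{28} = 11,  x_{29} = 1,  x_{30} = 4,  x_{31} = 14,  x_{32} = 8,  x_{33} = 10,  x_{34} = 4,  x_{35} = 11,  x_{36} = 20,  x_{37} = 19,  x_{38} = 13,  x_{39} = 14,  x_{40} = 5,  x_{41} = 1,  x_{42} = 13,  x_{43} = 20,  x_{44} = 2,  x_{45} = 4,  x_{46} = 16,  x_{47} = 14,  x_{48} = 11,  x_{49} = 19.
The sequence repeats with period 48.

48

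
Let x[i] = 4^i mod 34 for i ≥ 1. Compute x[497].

4

Listing terms: x[1] = 4, x[2] = 16, x[3] = 30, x[4] = 18, x[5] = 4.
Since x[5] = x[1] = 4, the sequence is periodic with period 4.
(497 - 1) mod 4 = 0, so x[497] = x[1] = 4.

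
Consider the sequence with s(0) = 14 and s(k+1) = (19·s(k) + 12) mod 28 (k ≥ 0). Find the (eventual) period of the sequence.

6

We have s(0) = 14; s(1) = 26; s(2) = 2; s(3) = 22; s(4) = 10; s(5) = 6; s(6) = 14.
Since s(6) = s(0) = 14, the sequence is periodic with period 6.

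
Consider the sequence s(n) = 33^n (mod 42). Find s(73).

s(1) = 33; s(2) = 39; s(3) = 27; s(4) = 9; s(5) = 3; s(6) = 15; s(7) = 33.
Since s(7) = s(1) = 33, the sequence is periodic with period 6.
So s(73) = s(1 + ((73-1) mod 6)) = s(1) = 33.

33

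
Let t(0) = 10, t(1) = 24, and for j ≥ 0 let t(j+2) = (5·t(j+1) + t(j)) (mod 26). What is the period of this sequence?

12

t(0) = 10, t(1) = 24, t(2) = 0, t(3) = 24, t(4) = 16, t(5) = 0, t(6) = 16, t(7) = 2, t(8) = 0, t(9) = 2, t(10) = 10, t(11) = 0, t(12) = 10, t(13) = 24.
The sequence repeats with period 12.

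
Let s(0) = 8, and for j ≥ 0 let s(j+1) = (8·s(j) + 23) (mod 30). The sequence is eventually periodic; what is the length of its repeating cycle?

We have s(0) = 8, s(1) = 27, s(2) = 29, s(3) = 15, s(4) = 23, s(5) = 27.
Since s(5) = s(1) = 27, the sequence is eventually periodic: after a pre-period of length 1 it cycles with period 4.

4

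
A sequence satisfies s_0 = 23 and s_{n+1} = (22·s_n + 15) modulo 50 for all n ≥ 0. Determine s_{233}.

Computing terms: s_0 = 23,  s_1 = 21,  s_2 = 27,  s_3 = 9,  s_4 = 13,  s_5 = 1,  s_6 = 37,  s_7 = 29,  s_8 = 3,  s_9 = 31,  s_{10} = 47,  s_{11} = 49,  s_{12} = 43,  s_{13} = 11,  s_{14} = 7,  s_{15} = 19,  s_{16} = 33,  s_{17} = 41,  s_{18} = 17,  s_{19} = 39,  s_{20} = 23.
Since s_{20} = s_0 = 23, the sequence is periodic with period 20.
(233 - 0) mod 20 = 13, so s_{233} = s_{13} = 11.

11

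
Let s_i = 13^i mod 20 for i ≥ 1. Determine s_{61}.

s_1 = 13, s_2 = 9, s_3 = 17, s_4 = 1, s_5 = 13.
Since s_5 = s_1 = 13, the sequence is periodic with period 4.
(61 - 1) mod 4 = 0, so s_{61} = s_1 = 13.

13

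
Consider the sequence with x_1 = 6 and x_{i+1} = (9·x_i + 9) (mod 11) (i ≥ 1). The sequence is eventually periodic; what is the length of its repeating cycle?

5

Computing terms: x_1 = 6, x_2 = 8, x_3 = 4, x_4 = 1, x_5 = 7, x_6 = 6.
Since x_6 = x_1 = 6, the sequence is periodic with period 5.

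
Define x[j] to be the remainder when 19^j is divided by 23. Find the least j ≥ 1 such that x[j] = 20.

x[0] = 1, x[1] = 19, x[2] = 16, x[3] = 5, x[4] = 3, x[5] = 11, x[6] = 2, x[7] = 15, x[8] = 9, x[9] = 10, x[10] = 6, x[11] = 22, x[12] = 4, x[13] = 7, x[14] = 18, x[15] = 20, x[16] = 12, x[17] = 21, x[18] = 8, x[19] = 14, x[20] = 13, x[21] = 17, x[22] = 1.
Since x[22] = x[0] = 1, the sequence is periodic with period 22.
The value 20 first appears (with j ≥ 1) at x[15].

15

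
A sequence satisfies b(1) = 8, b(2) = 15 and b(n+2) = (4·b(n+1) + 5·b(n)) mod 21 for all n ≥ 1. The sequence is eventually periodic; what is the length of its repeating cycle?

Listing terms: b(1) = 8,  b(2) = 15,  b(3) = 16,  b(4) = 13,  b(5) = 6,  b(6) = 5,  b(7) = 8,  b(8) = 15.
Since (b(7), b(8)) = (b(1), b(2)) = (8, 15) (two consecutive terms determine the rest), the sequence is periodic with period 6.

6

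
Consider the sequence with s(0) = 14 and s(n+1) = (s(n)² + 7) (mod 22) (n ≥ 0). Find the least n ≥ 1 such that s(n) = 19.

3

Listing terms: s(0) = 14; s(1) = 5; s(2) = 10; s(3) = 19; s(4) = 16; s(5) = 21; s(6) = 8; s(7) = 5.
Since s(7) = s(1) = 5, the sequence is eventually periodic: after a pre-period of length 1 it cycles with period 6.
The value 19 first appears (with n ≥ 1) at s(3).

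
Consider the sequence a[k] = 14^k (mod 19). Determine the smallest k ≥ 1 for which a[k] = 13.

11

Listing terms: a[0] = 1,  a[1] = 14,  a[2] = 6,  a[3] = 8,  a[4] = 17,  a[5] = 10,  a[6] = 7,  a[7] = 3,  a[8] = 4,  a[9] = 18,  a[10] = 5,  a[11] = 13,  a[12] = 11,  a[13] = 2,  a[14] = 9,  a[15] = 12,  a[16] = 16,  a[17] = 15,  a[18] = 1.
Since a[18] = a[0] = 1, the sequence is periodic with period 18.
The value 13 first appears (with k ≥ 1) at a[11].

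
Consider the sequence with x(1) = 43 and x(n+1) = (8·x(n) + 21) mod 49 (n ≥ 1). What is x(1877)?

Listing terms: x(1) = 43, x(2) = 22, x(3) = 1, x(4) = 29, x(5) = 8, x(6) = 36, x(7) = 15, x(8) = 43.
The sequence repeats with period 7.
(1877 - 1) mod 7 = 0, so x(1877) = x(1) = 43.

43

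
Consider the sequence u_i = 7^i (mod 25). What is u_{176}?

1

Computing terms: u_0 = 1,  u_1 = 7,  u_2 = 24,  u_3 = 18,  u_4 = 1.
Since u_4 = u_0 = 1, the sequence is periodic with period 4.
(176 - 0) mod 4 = 0, so u_{176} = u_0 = 1.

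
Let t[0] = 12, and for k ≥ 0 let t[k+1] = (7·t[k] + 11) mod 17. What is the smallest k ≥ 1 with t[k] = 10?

Listing terms: t[0] = 12; t[1] = 10; t[2] = 13; t[3] = 0; t[4] = 11; t[5] = 3; t[6] = 15; t[7] = 14; t[8] = 7; t[9] = 9; t[10] = 6; t[11] = 2; t[12] = 8; t[13] = 16; t[14] = 4; t[15] = 5; t[16] = 12.
The sequence repeats with period 16.
The value 10 first appears (with k ≥ 1) at t[1].

1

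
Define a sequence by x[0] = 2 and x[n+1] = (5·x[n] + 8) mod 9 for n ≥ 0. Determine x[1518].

2

Listing terms: x[0] = 2,  x[1] = 0,  x[2] = 8,  x[3] = 3,  x[4] = 5,  x[5] = 6,  x[6] = 2.
The sequence repeats with period 6.
So x[1518] = x[0 + ((1518-0) mod 6)] = x[0] = 2.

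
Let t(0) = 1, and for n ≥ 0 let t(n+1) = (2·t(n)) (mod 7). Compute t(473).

t(0) = 1, t(1) = 2, t(2) = 4, t(3) = 1.
The sequence repeats with period 3.
(473 - 0) mod 3 = 2, so t(473) = t(2) = 4.

4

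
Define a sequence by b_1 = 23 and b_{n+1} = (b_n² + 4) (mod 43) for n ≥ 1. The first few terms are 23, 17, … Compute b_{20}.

We have b_1 = 23; b_2 = 17; b_3 = 35; b_4 = 25; b_5 = 27; b_6 = 2; b_7 = 8; b_8 = 25.
Since b_8 = b_4 = 25, the sequence is eventually periodic: after a pre-period of length 3 it cycles with period 4.
For n ≥ 4, b_n depends only on (n - 4) mod 4. (20 - 4) mod 4 = 0, so b_{20} = b_4 = 25.

25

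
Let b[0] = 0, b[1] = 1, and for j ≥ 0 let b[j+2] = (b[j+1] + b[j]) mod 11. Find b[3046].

8

Listing terms: b[0] = 0; b[1] = 1; b[2] = 1; b[3] = 2; b[4] = 3; b[5] = 5; b[6] = 8; b[7] = 2; b[8] = 10; b[9] = 1; b[10] = 0; b[11] = 1.
Since (b[10], b[11]) = (b[0], b[1]) = (0, 1) (two consecutive terms determine the rest), the sequence is periodic with period 10.
(3046 - 0) mod 10 = 6, so b[3046] = b[6] = 8.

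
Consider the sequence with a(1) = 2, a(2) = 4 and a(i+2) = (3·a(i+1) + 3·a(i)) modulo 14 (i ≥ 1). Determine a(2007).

0

Computing terms: a(1) = 2, a(2) = 4, a(3) = 4, a(4) = 10, a(5) = 0, a(6) = 2, a(7) = 6, a(8) = 10, a(9) = 6, a(10) = 6, a(11) = 8, a(12) = 0, a(13) = 10, a(14) = 2, a(15) = 8, a(16) = 2, a(17) = 2, a(18) = 12, a(19) = 0, a(20) = 8, a(21) = 10, a(22) = 12, a(23) = 10, a(24) = 10, a(25) = 4, a(26) = 0, a(27) = 12, a(28) = 8, a(29) = 4, a(30) = 8, a(31) = 8, a(32) = 6, a(33) = 0, a(34) = 4, a(35) = 12, a(36) = 6, a(37) = 12, a(38) = 12, a(39) = 2, a(40) = 0, a(41) = 6, a(42) = 4, a(43) = 2, a(44) = 4.
Since (a(43), a(44)) = (a(1), a(2)) = (2, 4) (two consecutive terms determine the rest), the sequence is periodic with period 42.
So a(2007) = a(1 + ((2007-1) mod 42)) = a(33) = 0.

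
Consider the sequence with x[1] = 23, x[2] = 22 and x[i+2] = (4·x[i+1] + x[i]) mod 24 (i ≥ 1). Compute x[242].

22

We have x[1] = 23, x[2] = 22, x[3] = 15, x[4] = 10, x[5] = 7, x[6] = 14, x[7] = 15, x[8] = 2, x[9] = 23, x[10] = 22.
Since (x[9], x[10]) = (x[1], x[2]) = (23, 22) (two consecutive terms determine the rest), the sequence is periodic with period 8.
So x[242] = x[1 + ((242-1) mod 8)] = x[2] = 22.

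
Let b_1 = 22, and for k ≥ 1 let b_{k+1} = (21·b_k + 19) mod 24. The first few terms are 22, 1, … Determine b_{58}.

1

b_1 = 22,  b_2 = 1,  b_3 = 16,  b_4 = 19,  b_5 = 10,  b_6 = 13,  b_7 = 4,  b_8 = 7,  b_9 = 22.
Since b_9 = b_1 = 22, the sequence is periodic with period 8.
(58 - 1) mod 8 = 1, so b_{58} = b_2 = 1.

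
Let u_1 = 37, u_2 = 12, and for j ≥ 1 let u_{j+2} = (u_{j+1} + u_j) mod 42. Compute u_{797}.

2

Computing terms: u_1 = 37; u_2 = 12; u_3 = 7; u_4 = 19; u_5 = 26; u_6 = 3; u_7 = 29; u_8 = 32; u_9 = 19; u_{10} = 9; u_{11} = 28; u_{12} = 37; u_{13} = 23; u_{14} = 18; u_{15} = 41; u_{16} = 17; u_{17} = 16; u_{18} = 33; u_{19} = 7; u_{20} = 40; u_{21} = 5; u_{22} = 3; u_{23} = 8; u_{24} = 11; u_{25} = 19; u_{26} = 30; u_{27} = 7; u_{28} = 37; u_{29} = 2; u_{30} = 39; u_{31} = 41; u_{32} = 38; u_{33} = 37; u_{34} = 33; u_{35} = 28; u_{36} = 19; u_{37} = 5; u_{38} = 24; u_{39} = 29; u_{40} = 11; u_{41} = 40; u_{42} = 9; u_{43} = 7; u_{44} = 16; u_{45} = 23; u_{46} = 39; u_{47} = 20; u_{48} = 17; u_{49} = 37; u_{50} = 12.
The sequence repeats with period 48.
(797 - 1) mod 48 = 28, so u_{797} = u_{29} = 2.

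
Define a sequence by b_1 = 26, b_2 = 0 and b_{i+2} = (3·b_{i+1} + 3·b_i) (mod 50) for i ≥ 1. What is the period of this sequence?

We have b_1 = 26,  b_2 = 0,  b_3 = 28,  b_4 = 34,  b_5 = 36,  b_6 = 10,  b_7 = 38,  b_8 = 44,  b_9 = 46,  b_{10} = 20,  b_{11} = 48,  b_{12} = 4,  b_{13} = 6,  b_{14} = 30,  b_{15} = 8,  b_{16} = 14,  b_{17} = 16,  b_{18} = 40,  b_{19} = 18,  b_{20} = 24,  b_{21} = 26,  b_{22} = 0.
Since (b_{21}, b_{22}) = (b_1, b_2) = (26, 0) (two consecutive terms determine the rest), the sequence is periodic with period 20.

20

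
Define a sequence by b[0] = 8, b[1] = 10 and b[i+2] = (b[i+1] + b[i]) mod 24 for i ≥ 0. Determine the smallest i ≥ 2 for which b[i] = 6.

10

b[0] = 8,  b[1] = 10,  b[2] = 18,  b[3] = 4,  b[4] = 22,  b[5] = 2,  b[6] = 0,  b[7] = 2,  b[8] = 2,  b[9] = 4,  b[10] = 6,  b[11] = 10,  b[12] = 16,  b[13] = 2,  b[14] = 18,  b[15] = 20,  b[16] = 14,  b[17] = 10,  b[18] = 0,  b[19] = 10,  b[20] = 10,  b[21] = 20,  b[22] = 6,  b[23] = 2,  b[24] = 8,  b[25] = 10.
Since (b[24], b[25]) = (b[0], b[1]) = (8, 10) (two consecutive terms determine the rest), the sequence is periodic with period 24.
The value 6 first appears (with i ≥ 2) at b[10].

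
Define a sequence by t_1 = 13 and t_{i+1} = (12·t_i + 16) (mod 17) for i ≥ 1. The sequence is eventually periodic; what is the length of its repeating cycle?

We have t_1 = 13,  t_2 = 2,  t_3 = 6,  t_4 = 3,  t_5 = 1,  t_6 = 11,  t_7 = 12,  t_8 = 7,  t_9 = 15,  t_{10} = 9,  t_{11} = 5,  t_{12} = 8,  t_{13} = 10,  t_{14} = 0,  t_{15} = 16,  t_{16} = 4,  t_{17} = 13.
The sequence repeats with period 16.

16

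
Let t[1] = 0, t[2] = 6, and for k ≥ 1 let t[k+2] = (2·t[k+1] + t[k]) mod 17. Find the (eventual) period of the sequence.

16

Listing terms: t[1] = 0, t[2] = 6, t[3] = 12, t[4] = 13, t[5] = 4, t[6] = 4, t[7] = 12, t[8] = 11, t[9] = 0, t[10] = 11, t[11] = 5, t[12] = 4, t[13] = 13, t[14] = 13, t[15] = 5, t[16] = 6, t[17] = 0, t[18] = 6.
Since (t[17], t[18]) = (t[1], t[2]) = (0, 6) (two consecutive terms determine the rest), the sequence is periodic with period 16.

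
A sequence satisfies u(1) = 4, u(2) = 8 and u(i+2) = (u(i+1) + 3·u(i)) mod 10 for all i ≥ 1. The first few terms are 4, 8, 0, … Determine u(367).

Computing terms: u(1) = 4, u(2) = 8, u(3) = 0, u(4) = 4, u(5) = 4, u(6) = 6, u(7) = 8, u(8) = 6, u(9) = 0, u(10) = 8, u(11) = 8, u(12) = 2, u(13) = 6, u(14) = 2, u(15) = 0, u(16) = 6, u(17) = 6, u(18) = 4, u(19) = 2, u(20) = 4, u(21) = 0, u(22) = 2, u(23) = 2, u(24) = 8, u(25) = 4, u(26) = 8.
Since (u(25), u(26)) = (u(1), u(2)) = (4, 8) (two consecutive terms determine the rest), the sequence is periodic with period 24.
(367 - 1) mod 24 = 6, so u(367) = u(7) = 8.

8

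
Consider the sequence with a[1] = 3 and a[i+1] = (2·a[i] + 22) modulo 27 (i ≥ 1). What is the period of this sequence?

18

Listing terms: a[1] = 3, a[2] = 1, a[3] = 24, a[4] = 16, a[5] = 0, a[6] = 22, a[7] = 12, a[8] = 19, a[9] = 6, a[10] = 7, a[11] = 9, a[12] = 13, a[13] = 21, a[14] = 10, a[15] = 15, a[16] = 25, a[17] = 18, a[18] = 4, a[19] = 3.
Since a[19] = a[1] = 3, the sequence is periodic with period 18.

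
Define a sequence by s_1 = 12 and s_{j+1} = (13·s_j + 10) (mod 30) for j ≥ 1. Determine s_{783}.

8

Listing terms: s_1 = 12, s_2 = 16, s_3 = 8, s_4 = 24, s_5 = 22, s_6 = 26, s_7 = 18, s_8 = 4, s_9 = 2, s_{10} = 6, s_{11} = 28, s_{12} = 14, s_{13} = 12.
The sequence repeats with period 12.
(783 - 1) mod 12 = 2, so s_{783} = s_3 = 8.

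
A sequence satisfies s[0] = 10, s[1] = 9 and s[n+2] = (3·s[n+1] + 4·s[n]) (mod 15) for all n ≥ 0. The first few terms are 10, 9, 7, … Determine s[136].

Listing terms: s[0] = 10; s[1] = 9; s[2] = 7; s[3] = 12; s[4] = 4; s[5] = 0; s[6] = 1; s[7] = 3; s[8] = 13; s[9] = 6; s[10] = 10; s[11] = 9.
The sequence repeats with period 10.
(136 - 0) mod 10 = 6, so s[136] = s[6] = 1.

1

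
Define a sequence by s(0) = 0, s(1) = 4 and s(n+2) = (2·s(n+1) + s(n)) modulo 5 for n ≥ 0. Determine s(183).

Computing terms: s(0) = 0,  s(1) = 4,  s(2) = 3,  s(3) = 0,  s(4) = 3,  s(5) = 1,  s(6) = 0,  s(7) = 1,  s(8) = 2,  s(9) = 0,  s(10) = 2,  s(11) = 4,  s(12) = 0,  s(13) = 4.
The sequence repeats with period 12.
So s(183) = s(0 + ((183-0) mod 12)) = s(3) = 0.

0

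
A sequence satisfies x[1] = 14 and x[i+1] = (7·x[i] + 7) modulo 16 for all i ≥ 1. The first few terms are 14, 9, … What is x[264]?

x[1] = 14, x[2] = 9, x[3] = 6, x[4] = 1, x[5] = 14.
Since x[5] = x[1] = 14, the sequence is periodic with period 4.
So x[264] = x[1 + ((264-1) mod 4)] = x[4] = 1.

1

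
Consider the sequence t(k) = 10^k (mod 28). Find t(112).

t(1) = 10,  t(2) = 16,  t(3) = 20,  t(4) = 4,  t(5) = 12,  t(6) = 8,  t(7) = 24,  t(8) = 16.
Since t(8) = t(2) = 16, the sequence is eventually periodic: after a pre-period of length 1 it cycles with period 6.
For k ≥ 2, t(k) depends only on (k - 2) mod 6. (112 - 2) mod 6 = 2, so t(112) = t(4) = 4.

4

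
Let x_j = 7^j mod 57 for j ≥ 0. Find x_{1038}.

We have x_0 = 1,  x_1 = 7,  x_2 = 49,  x_3 = 1.
The sequence repeats with period 3.
(1038 - 0) mod 3 = 0, so x_{1038} = x_0 = 1.

1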